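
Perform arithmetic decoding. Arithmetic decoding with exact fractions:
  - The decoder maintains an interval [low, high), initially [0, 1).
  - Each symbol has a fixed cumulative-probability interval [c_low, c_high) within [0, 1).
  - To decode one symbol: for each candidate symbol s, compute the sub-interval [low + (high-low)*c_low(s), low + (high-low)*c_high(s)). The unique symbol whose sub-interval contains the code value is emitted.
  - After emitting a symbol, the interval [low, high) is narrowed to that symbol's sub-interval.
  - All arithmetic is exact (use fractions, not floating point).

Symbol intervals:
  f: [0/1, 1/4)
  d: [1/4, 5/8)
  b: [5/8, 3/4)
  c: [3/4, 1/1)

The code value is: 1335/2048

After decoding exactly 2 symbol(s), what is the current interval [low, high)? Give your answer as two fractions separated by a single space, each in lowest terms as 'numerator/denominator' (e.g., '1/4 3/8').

Step 1: interval [0/1, 1/1), width = 1/1 - 0/1 = 1/1
  'f': [0/1 + 1/1*0/1, 0/1 + 1/1*1/4) = [0/1, 1/4)
  'd': [0/1 + 1/1*1/4, 0/1 + 1/1*5/8) = [1/4, 5/8)
  'b': [0/1 + 1/1*5/8, 0/1 + 1/1*3/4) = [5/8, 3/4) <- contains code 1335/2048
  'c': [0/1 + 1/1*3/4, 0/1 + 1/1*1/1) = [3/4, 1/1)
  emit 'b', narrow to [5/8, 3/4)
Step 2: interval [5/8, 3/4), width = 3/4 - 5/8 = 1/8
  'f': [5/8 + 1/8*0/1, 5/8 + 1/8*1/4) = [5/8, 21/32) <- contains code 1335/2048
  'd': [5/8 + 1/8*1/4, 5/8 + 1/8*5/8) = [21/32, 45/64)
  'b': [5/8 + 1/8*5/8, 5/8 + 1/8*3/4) = [45/64, 23/32)
  'c': [5/8 + 1/8*3/4, 5/8 + 1/8*1/1) = [23/32, 3/4)
  emit 'f', narrow to [5/8, 21/32)

Answer: 5/8 21/32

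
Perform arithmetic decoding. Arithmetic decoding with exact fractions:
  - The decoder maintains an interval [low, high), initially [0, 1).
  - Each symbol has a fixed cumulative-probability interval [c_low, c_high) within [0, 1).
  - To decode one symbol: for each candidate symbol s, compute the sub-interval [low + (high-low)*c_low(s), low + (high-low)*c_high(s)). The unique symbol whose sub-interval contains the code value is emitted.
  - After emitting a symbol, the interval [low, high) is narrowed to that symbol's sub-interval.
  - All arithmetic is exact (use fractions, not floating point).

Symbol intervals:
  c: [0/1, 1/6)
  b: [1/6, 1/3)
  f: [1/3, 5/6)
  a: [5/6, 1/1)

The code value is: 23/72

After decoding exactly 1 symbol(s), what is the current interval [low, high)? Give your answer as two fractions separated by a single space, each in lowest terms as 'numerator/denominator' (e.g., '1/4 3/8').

Step 1: interval [0/1, 1/1), width = 1/1 - 0/1 = 1/1
  'c': [0/1 + 1/1*0/1, 0/1 + 1/1*1/6) = [0/1, 1/6)
  'b': [0/1 + 1/1*1/6, 0/1 + 1/1*1/3) = [1/6, 1/3) <- contains code 23/72
  'f': [0/1 + 1/1*1/3, 0/1 + 1/1*5/6) = [1/3, 5/6)
  'a': [0/1 + 1/1*5/6, 0/1 + 1/1*1/1) = [5/6, 1/1)
  emit 'b', narrow to [1/6, 1/3)

Answer: 1/6 1/3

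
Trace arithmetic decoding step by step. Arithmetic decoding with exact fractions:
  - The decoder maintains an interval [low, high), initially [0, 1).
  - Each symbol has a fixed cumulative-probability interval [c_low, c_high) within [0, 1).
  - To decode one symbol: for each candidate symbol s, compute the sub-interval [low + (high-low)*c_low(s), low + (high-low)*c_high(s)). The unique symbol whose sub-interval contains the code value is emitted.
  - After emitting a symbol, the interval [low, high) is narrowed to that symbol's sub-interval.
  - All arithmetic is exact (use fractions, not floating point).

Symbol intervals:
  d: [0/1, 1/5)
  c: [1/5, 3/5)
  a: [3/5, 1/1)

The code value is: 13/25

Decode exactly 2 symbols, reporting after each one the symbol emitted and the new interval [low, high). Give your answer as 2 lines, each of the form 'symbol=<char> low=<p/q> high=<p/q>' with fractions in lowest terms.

Step 1: interval [0/1, 1/1), width = 1/1 - 0/1 = 1/1
  'd': [0/1 + 1/1*0/1, 0/1 + 1/1*1/5) = [0/1, 1/5)
  'c': [0/1 + 1/1*1/5, 0/1 + 1/1*3/5) = [1/5, 3/5) <- contains code 13/25
  'a': [0/1 + 1/1*3/5, 0/1 + 1/1*1/1) = [3/5, 1/1)
  emit 'c', narrow to [1/5, 3/5)
Step 2: interval [1/5, 3/5), width = 3/5 - 1/5 = 2/5
  'd': [1/5 + 2/5*0/1, 1/5 + 2/5*1/5) = [1/5, 7/25)
  'c': [1/5 + 2/5*1/5, 1/5 + 2/5*3/5) = [7/25, 11/25)
  'a': [1/5 + 2/5*3/5, 1/5 + 2/5*1/1) = [11/25, 3/5) <- contains code 13/25
  emit 'a', narrow to [11/25, 3/5)

Answer: symbol=c low=1/5 high=3/5
symbol=a low=11/25 high=3/5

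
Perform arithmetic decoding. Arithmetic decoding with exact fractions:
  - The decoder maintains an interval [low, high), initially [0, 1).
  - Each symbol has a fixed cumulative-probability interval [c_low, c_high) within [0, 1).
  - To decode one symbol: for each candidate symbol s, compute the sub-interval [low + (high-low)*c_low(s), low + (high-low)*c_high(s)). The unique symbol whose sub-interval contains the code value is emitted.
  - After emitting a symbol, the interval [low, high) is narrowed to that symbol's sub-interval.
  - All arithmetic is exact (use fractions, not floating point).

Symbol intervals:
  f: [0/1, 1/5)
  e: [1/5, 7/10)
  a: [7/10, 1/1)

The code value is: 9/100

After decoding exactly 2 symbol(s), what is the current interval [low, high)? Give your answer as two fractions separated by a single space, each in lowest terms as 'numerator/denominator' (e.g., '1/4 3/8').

Step 1: interval [0/1, 1/1), width = 1/1 - 0/1 = 1/1
  'f': [0/1 + 1/1*0/1, 0/1 + 1/1*1/5) = [0/1, 1/5) <- contains code 9/100
  'e': [0/1 + 1/1*1/5, 0/1 + 1/1*7/10) = [1/5, 7/10)
  'a': [0/1 + 1/1*7/10, 0/1 + 1/1*1/1) = [7/10, 1/1)
  emit 'f', narrow to [0/1, 1/5)
Step 2: interval [0/1, 1/5), width = 1/5 - 0/1 = 1/5
  'f': [0/1 + 1/5*0/1, 0/1 + 1/5*1/5) = [0/1, 1/25)
  'e': [0/1 + 1/5*1/5, 0/1 + 1/5*7/10) = [1/25, 7/50) <- contains code 9/100
  'a': [0/1 + 1/5*7/10, 0/1 + 1/5*1/1) = [7/50, 1/5)
  emit 'e', narrow to [1/25, 7/50)

Answer: 1/25 7/50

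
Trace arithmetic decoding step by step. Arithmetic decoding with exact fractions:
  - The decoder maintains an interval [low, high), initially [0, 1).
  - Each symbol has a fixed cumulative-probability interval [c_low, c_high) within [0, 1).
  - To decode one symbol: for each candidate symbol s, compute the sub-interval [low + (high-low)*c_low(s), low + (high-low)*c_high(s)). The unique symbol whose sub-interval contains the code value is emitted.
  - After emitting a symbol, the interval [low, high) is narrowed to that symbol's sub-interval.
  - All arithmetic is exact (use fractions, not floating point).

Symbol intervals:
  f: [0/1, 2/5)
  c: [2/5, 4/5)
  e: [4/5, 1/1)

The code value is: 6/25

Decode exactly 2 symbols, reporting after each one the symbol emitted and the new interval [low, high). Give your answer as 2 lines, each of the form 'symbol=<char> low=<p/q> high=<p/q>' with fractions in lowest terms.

Step 1: interval [0/1, 1/1), width = 1/1 - 0/1 = 1/1
  'f': [0/1 + 1/1*0/1, 0/1 + 1/1*2/5) = [0/1, 2/5) <- contains code 6/25
  'c': [0/1 + 1/1*2/5, 0/1 + 1/1*4/5) = [2/5, 4/5)
  'e': [0/1 + 1/1*4/5, 0/1 + 1/1*1/1) = [4/5, 1/1)
  emit 'f', narrow to [0/1, 2/5)
Step 2: interval [0/1, 2/5), width = 2/5 - 0/1 = 2/5
  'f': [0/1 + 2/5*0/1, 0/1 + 2/5*2/5) = [0/1, 4/25)
  'c': [0/1 + 2/5*2/5, 0/1 + 2/5*4/5) = [4/25, 8/25) <- contains code 6/25
  'e': [0/1 + 2/5*4/5, 0/1 + 2/5*1/1) = [8/25, 2/5)
  emit 'c', narrow to [4/25, 8/25)

Answer: symbol=f low=0/1 high=2/5
symbol=c low=4/25 high=8/25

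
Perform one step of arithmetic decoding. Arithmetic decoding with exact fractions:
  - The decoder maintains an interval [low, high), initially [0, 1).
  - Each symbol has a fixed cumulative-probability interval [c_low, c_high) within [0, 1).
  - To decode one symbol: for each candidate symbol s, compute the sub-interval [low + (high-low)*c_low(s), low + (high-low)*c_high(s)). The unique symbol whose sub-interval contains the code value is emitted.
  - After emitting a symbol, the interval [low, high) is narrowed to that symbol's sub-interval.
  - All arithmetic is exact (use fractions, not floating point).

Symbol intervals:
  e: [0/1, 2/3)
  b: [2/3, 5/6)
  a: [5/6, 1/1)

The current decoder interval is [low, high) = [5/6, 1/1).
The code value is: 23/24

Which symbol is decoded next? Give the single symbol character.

Interval width = high − low = 1/1 − 5/6 = 1/6
Scaled code = (code − low) / width = (23/24 − 5/6) / 1/6 = 3/4
  e: [0/1, 2/3) 
  b: [2/3, 5/6) ← scaled code falls here ✓
  a: [5/6, 1/1) 

Answer: b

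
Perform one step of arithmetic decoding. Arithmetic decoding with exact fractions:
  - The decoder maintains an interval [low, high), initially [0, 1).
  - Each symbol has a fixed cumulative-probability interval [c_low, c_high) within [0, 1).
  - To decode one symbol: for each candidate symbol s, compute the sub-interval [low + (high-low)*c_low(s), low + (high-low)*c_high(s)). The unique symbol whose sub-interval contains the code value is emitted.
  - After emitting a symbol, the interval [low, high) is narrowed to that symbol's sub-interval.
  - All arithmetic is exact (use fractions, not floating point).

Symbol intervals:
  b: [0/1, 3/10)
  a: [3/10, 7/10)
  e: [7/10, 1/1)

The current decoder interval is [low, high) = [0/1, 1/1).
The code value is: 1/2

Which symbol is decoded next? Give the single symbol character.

Answer: a

Derivation:
Interval width = high − low = 1/1 − 0/1 = 1/1
Scaled code = (code − low) / width = (1/2 − 0/1) / 1/1 = 1/2
  b: [0/1, 3/10) 
  a: [3/10, 7/10) ← scaled code falls here ✓
  e: [7/10, 1/1) 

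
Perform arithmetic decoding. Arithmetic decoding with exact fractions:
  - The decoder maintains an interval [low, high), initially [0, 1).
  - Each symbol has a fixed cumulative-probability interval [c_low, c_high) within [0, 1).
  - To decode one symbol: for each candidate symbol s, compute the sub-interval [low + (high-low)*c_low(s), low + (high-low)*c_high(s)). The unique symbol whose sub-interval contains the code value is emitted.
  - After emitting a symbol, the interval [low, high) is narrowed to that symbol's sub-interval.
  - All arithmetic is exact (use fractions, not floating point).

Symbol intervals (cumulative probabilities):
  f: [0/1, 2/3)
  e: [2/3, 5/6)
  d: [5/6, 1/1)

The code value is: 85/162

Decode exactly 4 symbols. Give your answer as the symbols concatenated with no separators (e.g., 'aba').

Step 1: interval [0/1, 1/1), width = 1/1 - 0/1 = 1/1
  'f': [0/1 + 1/1*0/1, 0/1 + 1/1*2/3) = [0/1, 2/3) <- contains code 85/162
  'e': [0/1 + 1/1*2/3, 0/1 + 1/1*5/6) = [2/3, 5/6)
  'd': [0/1 + 1/1*5/6, 0/1 + 1/1*1/1) = [5/6, 1/1)
  emit 'f', narrow to [0/1, 2/3)
Step 2: interval [0/1, 2/3), width = 2/3 - 0/1 = 2/3
  'f': [0/1 + 2/3*0/1, 0/1 + 2/3*2/3) = [0/1, 4/9)
  'e': [0/1 + 2/3*2/3, 0/1 + 2/3*5/6) = [4/9, 5/9) <- contains code 85/162
  'd': [0/1 + 2/3*5/6, 0/1 + 2/3*1/1) = [5/9, 2/3)
  emit 'e', narrow to [4/9, 5/9)
Step 3: interval [4/9, 5/9), width = 5/9 - 4/9 = 1/9
  'f': [4/9 + 1/9*0/1, 4/9 + 1/9*2/3) = [4/9, 14/27)
  'e': [4/9 + 1/9*2/3, 4/9 + 1/9*5/6) = [14/27, 29/54) <- contains code 85/162
  'd': [4/9 + 1/9*5/6, 4/9 + 1/9*1/1) = [29/54, 5/9)
  emit 'e', narrow to [14/27, 29/54)
Step 4: interval [14/27, 29/54), width = 29/54 - 14/27 = 1/54
  'f': [14/27 + 1/54*0/1, 14/27 + 1/54*2/3) = [14/27, 43/81) <- contains code 85/162
  'e': [14/27 + 1/54*2/3, 14/27 + 1/54*5/6) = [43/81, 173/324)
  'd': [14/27 + 1/54*5/6, 14/27 + 1/54*1/1) = [173/324, 29/54)
  emit 'f', narrow to [14/27, 43/81)

Answer: feef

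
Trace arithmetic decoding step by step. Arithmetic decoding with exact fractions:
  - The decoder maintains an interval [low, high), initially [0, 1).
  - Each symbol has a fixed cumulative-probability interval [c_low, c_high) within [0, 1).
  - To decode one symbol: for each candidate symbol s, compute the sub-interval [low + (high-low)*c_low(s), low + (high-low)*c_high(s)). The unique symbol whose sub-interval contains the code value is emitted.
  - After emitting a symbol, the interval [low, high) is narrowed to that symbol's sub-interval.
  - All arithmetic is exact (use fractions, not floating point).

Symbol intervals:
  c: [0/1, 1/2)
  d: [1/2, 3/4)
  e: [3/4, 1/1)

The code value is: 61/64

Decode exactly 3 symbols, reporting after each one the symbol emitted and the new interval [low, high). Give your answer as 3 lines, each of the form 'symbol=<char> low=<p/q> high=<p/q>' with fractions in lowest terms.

Answer: symbol=e low=3/4 high=1/1
symbol=e low=15/16 high=1/1
symbol=c low=15/16 high=31/32

Derivation:
Step 1: interval [0/1, 1/1), width = 1/1 - 0/1 = 1/1
  'c': [0/1 + 1/1*0/1, 0/1 + 1/1*1/2) = [0/1, 1/2)
  'd': [0/1 + 1/1*1/2, 0/1 + 1/1*3/4) = [1/2, 3/4)
  'e': [0/1 + 1/1*3/4, 0/1 + 1/1*1/1) = [3/4, 1/1) <- contains code 61/64
  emit 'e', narrow to [3/4, 1/1)
Step 2: interval [3/4, 1/1), width = 1/1 - 3/4 = 1/4
  'c': [3/4 + 1/4*0/1, 3/4 + 1/4*1/2) = [3/4, 7/8)
  'd': [3/4 + 1/4*1/2, 3/4 + 1/4*3/4) = [7/8, 15/16)
  'e': [3/4 + 1/4*3/4, 3/4 + 1/4*1/1) = [15/16, 1/1) <- contains code 61/64
  emit 'e', narrow to [15/16, 1/1)
Step 3: interval [15/16, 1/1), width = 1/1 - 15/16 = 1/16
  'c': [15/16 + 1/16*0/1, 15/16 + 1/16*1/2) = [15/16, 31/32) <- contains code 61/64
  'd': [15/16 + 1/16*1/2, 15/16 + 1/16*3/4) = [31/32, 63/64)
  'e': [15/16 + 1/16*3/4, 15/16 + 1/16*1/1) = [63/64, 1/1)
  emit 'c', narrow to [15/16, 31/32)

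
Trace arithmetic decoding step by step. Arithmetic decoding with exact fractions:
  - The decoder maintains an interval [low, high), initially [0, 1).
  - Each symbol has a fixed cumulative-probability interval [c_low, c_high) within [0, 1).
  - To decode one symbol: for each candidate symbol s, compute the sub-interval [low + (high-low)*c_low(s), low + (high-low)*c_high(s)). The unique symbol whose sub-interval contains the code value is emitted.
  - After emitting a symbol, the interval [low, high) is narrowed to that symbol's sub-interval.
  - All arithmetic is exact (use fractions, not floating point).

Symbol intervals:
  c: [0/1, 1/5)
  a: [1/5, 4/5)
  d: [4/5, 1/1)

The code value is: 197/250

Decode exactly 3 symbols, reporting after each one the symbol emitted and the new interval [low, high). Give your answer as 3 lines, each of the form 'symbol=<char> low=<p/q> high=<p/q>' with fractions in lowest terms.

Answer: symbol=a low=1/5 high=4/5
symbol=d low=17/25 high=4/5
symbol=d low=97/125 high=4/5

Derivation:
Step 1: interval [0/1, 1/1), width = 1/1 - 0/1 = 1/1
  'c': [0/1 + 1/1*0/1, 0/1 + 1/1*1/5) = [0/1, 1/5)
  'a': [0/1 + 1/1*1/5, 0/1 + 1/1*4/5) = [1/5, 4/5) <- contains code 197/250
  'd': [0/1 + 1/1*4/5, 0/1 + 1/1*1/1) = [4/5, 1/1)
  emit 'a', narrow to [1/5, 4/5)
Step 2: interval [1/5, 4/5), width = 4/5 - 1/5 = 3/5
  'c': [1/5 + 3/5*0/1, 1/5 + 3/5*1/5) = [1/5, 8/25)
  'a': [1/5 + 3/5*1/5, 1/5 + 3/5*4/5) = [8/25, 17/25)
  'd': [1/5 + 3/5*4/5, 1/5 + 3/5*1/1) = [17/25, 4/5) <- contains code 197/250
  emit 'd', narrow to [17/25, 4/5)
Step 3: interval [17/25, 4/5), width = 4/5 - 17/25 = 3/25
  'c': [17/25 + 3/25*0/1, 17/25 + 3/25*1/5) = [17/25, 88/125)
  'a': [17/25 + 3/25*1/5, 17/25 + 3/25*4/5) = [88/125, 97/125)
  'd': [17/25 + 3/25*4/5, 17/25 + 3/25*1/1) = [97/125, 4/5) <- contains code 197/250
  emit 'd', narrow to [97/125, 4/5)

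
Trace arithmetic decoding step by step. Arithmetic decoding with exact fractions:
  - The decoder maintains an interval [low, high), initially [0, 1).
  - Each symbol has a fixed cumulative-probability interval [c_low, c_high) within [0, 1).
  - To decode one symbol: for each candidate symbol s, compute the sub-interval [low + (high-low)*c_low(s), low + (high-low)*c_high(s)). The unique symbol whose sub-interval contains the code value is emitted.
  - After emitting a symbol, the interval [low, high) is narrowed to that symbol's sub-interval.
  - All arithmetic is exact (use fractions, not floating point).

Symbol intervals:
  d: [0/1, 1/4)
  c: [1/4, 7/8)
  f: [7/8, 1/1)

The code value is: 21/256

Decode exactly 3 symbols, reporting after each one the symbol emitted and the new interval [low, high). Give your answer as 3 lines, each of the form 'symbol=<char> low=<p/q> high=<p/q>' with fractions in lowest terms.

Answer: symbol=d low=0/1 high=1/4
symbol=c low=1/16 high=7/32
symbol=d low=1/16 high=13/128

Derivation:
Step 1: interval [0/1, 1/1), width = 1/1 - 0/1 = 1/1
  'd': [0/1 + 1/1*0/1, 0/1 + 1/1*1/4) = [0/1, 1/4) <- contains code 21/256
  'c': [0/1 + 1/1*1/4, 0/1 + 1/1*7/8) = [1/4, 7/8)
  'f': [0/1 + 1/1*7/8, 0/1 + 1/1*1/1) = [7/8, 1/1)
  emit 'd', narrow to [0/1, 1/4)
Step 2: interval [0/1, 1/4), width = 1/4 - 0/1 = 1/4
  'd': [0/1 + 1/4*0/1, 0/1 + 1/4*1/4) = [0/1, 1/16)
  'c': [0/1 + 1/4*1/4, 0/1 + 1/4*7/8) = [1/16, 7/32) <- contains code 21/256
  'f': [0/1 + 1/4*7/8, 0/1 + 1/4*1/1) = [7/32, 1/4)
  emit 'c', narrow to [1/16, 7/32)
Step 3: interval [1/16, 7/32), width = 7/32 - 1/16 = 5/32
  'd': [1/16 + 5/32*0/1, 1/16 + 5/32*1/4) = [1/16, 13/128) <- contains code 21/256
  'c': [1/16 + 5/32*1/4, 1/16 + 5/32*7/8) = [13/128, 51/256)
  'f': [1/16 + 5/32*7/8, 1/16 + 5/32*1/1) = [51/256, 7/32)
  emit 'd', narrow to [1/16, 13/128)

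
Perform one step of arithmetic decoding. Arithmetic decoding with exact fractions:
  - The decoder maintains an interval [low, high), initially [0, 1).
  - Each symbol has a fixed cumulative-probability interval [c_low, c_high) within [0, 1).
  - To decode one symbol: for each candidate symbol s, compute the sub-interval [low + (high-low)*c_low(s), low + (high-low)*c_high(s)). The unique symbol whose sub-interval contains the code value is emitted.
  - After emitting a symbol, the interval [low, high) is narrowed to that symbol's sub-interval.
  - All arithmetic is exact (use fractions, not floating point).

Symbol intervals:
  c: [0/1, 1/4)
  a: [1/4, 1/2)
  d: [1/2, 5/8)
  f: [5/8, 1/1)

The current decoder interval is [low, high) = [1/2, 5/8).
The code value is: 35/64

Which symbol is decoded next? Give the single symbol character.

Answer: a

Derivation:
Interval width = high − low = 5/8 − 1/2 = 1/8
Scaled code = (code − low) / width = (35/64 − 1/2) / 1/8 = 3/8
  c: [0/1, 1/4) 
  a: [1/4, 1/2) ← scaled code falls here ✓
  d: [1/2, 5/8) 
  f: [5/8, 1/1) 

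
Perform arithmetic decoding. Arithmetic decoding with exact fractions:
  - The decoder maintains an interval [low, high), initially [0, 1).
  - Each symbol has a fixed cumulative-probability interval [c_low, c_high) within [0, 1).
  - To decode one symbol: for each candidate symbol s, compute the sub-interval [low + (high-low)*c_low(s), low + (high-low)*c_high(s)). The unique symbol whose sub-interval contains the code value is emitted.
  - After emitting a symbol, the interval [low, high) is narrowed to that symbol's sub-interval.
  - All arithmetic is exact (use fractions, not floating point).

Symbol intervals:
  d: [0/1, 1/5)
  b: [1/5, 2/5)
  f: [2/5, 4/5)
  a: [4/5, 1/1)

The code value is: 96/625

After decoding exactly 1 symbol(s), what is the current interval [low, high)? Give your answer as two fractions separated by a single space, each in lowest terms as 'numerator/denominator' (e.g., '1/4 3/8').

Step 1: interval [0/1, 1/1), width = 1/1 - 0/1 = 1/1
  'd': [0/1 + 1/1*0/1, 0/1 + 1/1*1/5) = [0/1, 1/5) <- contains code 96/625
  'b': [0/1 + 1/1*1/5, 0/1 + 1/1*2/5) = [1/5, 2/5)
  'f': [0/1 + 1/1*2/5, 0/1 + 1/1*4/5) = [2/5, 4/5)
  'a': [0/1 + 1/1*4/5, 0/1 + 1/1*1/1) = [4/5, 1/1)
  emit 'd', narrow to [0/1, 1/5)

Answer: 0/1 1/5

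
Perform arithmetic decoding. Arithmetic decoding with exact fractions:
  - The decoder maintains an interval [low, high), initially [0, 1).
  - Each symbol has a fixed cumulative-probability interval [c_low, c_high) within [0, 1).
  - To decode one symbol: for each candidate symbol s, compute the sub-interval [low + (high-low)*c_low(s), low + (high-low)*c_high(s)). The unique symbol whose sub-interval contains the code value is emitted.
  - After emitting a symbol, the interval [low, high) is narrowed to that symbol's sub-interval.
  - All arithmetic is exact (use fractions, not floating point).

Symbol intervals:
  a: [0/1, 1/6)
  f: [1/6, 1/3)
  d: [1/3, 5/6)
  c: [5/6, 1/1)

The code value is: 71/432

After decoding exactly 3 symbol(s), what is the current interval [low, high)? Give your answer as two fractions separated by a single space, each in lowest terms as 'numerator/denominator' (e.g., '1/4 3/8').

Answer: 35/216 1/6

Derivation:
Step 1: interval [0/1, 1/1), width = 1/1 - 0/1 = 1/1
  'a': [0/1 + 1/1*0/1, 0/1 + 1/1*1/6) = [0/1, 1/6) <- contains code 71/432
  'f': [0/1 + 1/1*1/6, 0/1 + 1/1*1/3) = [1/6, 1/3)
  'd': [0/1 + 1/1*1/3, 0/1 + 1/1*5/6) = [1/3, 5/6)
  'c': [0/1 + 1/1*5/6, 0/1 + 1/1*1/1) = [5/6, 1/1)
  emit 'a', narrow to [0/1, 1/6)
Step 2: interval [0/1, 1/6), width = 1/6 - 0/1 = 1/6
  'a': [0/1 + 1/6*0/1, 0/1 + 1/6*1/6) = [0/1, 1/36)
  'f': [0/1 + 1/6*1/6, 0/1 + 1/6*1/3) = [1/36, 1/18)
  'd': [0/1 + 1/6*1/3, 0/1 + 1/6*5/6) = [1/18, 5/36)
  'c': [0/1 + 1/6*5/6, 0/1 + 1/6*1/1) = [5/36, 1/6) <- contains code 71/432
  emit 'c', narrow to [5/36, 1/6)
Step 3: interval [5/36, 1/6), width = 1/6 - 5/36 = 1/36
  'a': [5/36 + 1/36*0/1, 5/36 + 1/36*1/6) = [5/36, 31/216)
  'f': [5/36 + 1/36*1/6, 5/36 + 1/36*1/3) = [31/216, 4/27)
  'd': [5/36 + 1/36*1/3, 5/36 + 1/36*5/6) = [4/27, 35/216)
  'c': [5/36 + 1/36*5/6, 5/36 + 1/36*1/1) = [35/216, 1/6) <- contains code 71/432
  emit 'c', narrow to [35/216, 1/6)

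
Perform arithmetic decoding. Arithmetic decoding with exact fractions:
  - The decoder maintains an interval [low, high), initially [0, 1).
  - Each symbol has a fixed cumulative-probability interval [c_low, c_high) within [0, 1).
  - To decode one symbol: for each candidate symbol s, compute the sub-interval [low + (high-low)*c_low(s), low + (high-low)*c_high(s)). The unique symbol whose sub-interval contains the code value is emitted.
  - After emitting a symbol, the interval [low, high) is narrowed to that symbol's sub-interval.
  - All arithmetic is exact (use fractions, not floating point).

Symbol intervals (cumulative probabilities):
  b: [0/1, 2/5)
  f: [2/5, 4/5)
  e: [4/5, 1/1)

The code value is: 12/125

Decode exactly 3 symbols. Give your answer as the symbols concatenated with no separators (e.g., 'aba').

Step 1: interval [0/1, 1/1), width = 1/1 - 0/1 = 1/1
  'b': [0/1 + 1/1*0/1, 0/1 + 1/1*2/5) = [0/1, 2/5) <- contains code 12/125
  'f': [0/1 + 1/1*2/5, 0/1 + 1/1*4/5) = [2/5, 4/5)
  'e': [0/1 + 1/1*4/5, 0/1 + 1/1*1/1) = [4/5, 1/1)
  emit 'b', narrow to [0/1, 2/5)
Step 2: interval [0/1, 2/5), width = 2/5 - 0/1 = 2/5
  'b': [0/1 + 2/5*0/1, 0/1 + 2/5*2/5) = [0/1, 4/25) <- contains code 12/125
  'f': [0/1 + 2/5*2/5, 0/1 + 2/5*4/5) = [4/25, 8/25)
  'e': [0/1 + 2/5*4/5, 0/1 + 2/5*1/1) = [8/25, 2/5)
  emit 'b', narrow to [0/1, 4/25)
Step 3: interval [0/1, 4/25), width = 4/25 - 0/1 = 4/25
  'b': [0/1 + 4/25*0/1, 0/1 + 4/25*2/5) = [0/1, 8/125)
  'f': [0/1 + 4/25*2/5, 0/1 + 4/25*4/5) = [8/125, 16/125) <- contains code 12/125
  'e': [0/1 + 4/25*4/5, 0/1 + 4/25*1/1) = [16/125, 4/25)
  emit 'f', narrow to [8/125, 16/125)

Answer: bbf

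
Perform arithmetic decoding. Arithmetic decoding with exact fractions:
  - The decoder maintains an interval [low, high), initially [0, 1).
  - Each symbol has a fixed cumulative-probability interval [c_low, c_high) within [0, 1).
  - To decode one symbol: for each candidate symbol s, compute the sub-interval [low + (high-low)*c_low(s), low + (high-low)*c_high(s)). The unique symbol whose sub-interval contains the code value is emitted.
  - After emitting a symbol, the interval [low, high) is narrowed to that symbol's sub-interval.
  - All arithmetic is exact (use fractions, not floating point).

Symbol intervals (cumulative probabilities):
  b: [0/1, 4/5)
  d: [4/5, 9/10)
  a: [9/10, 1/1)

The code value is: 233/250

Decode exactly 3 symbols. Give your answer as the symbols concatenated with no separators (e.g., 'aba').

Step 1: interval [0/1, 1/1), width = 1/1 - 0/1 = 1/1
  'b': [0/1 + 1/1*0/1, 0/1 + 1/1*4/5) = [0/1, 4/5)
  'd': [0/1 + 1/1*4/5, 0/1 + 1/1*9/10) = [4/5, 9/10)
  'a': [0/1 + 1/1*9/10, 0/1 + 1/1*1/1) = [9/10, 1/1) <- contains code 233/250
  emit 'a', narrow to [9/10, 1/1)
Step 2: interval [9/10, 1/1), width = 1/1 - 9/10 = 1/10
  'b': [9/10 + 1/10*0/1, 9/10 + 1/10*4/5) = [9/10, 49/50) <- contains code 233/250
  'd': [9/10 + 1/10*4/5, 9/10 + 1/10*9/10) = [49/50, 99/100)
  'a': [9/10 + 1/10*9/10, 9/10 + 1/10*1/1) = [99/100, 1/1)
  emit 'b', narrow to [9/10, 49/50)
Step 3: interval [9/10, 49/50), width = 49/50 - 9/10 = 2/25
  'b': [9/10 + 2/25*0/1, 9/10 + 2/25*4/5) = [9/10, 241/250) <- contains code 233/250
  'd': [9/10 + 2/25*4/5, 9/10 + 2/25*9/10) = [241/250, 243/250)
  'a': [9/10 + 2/25*9/10, 9/10 + 2/25*1/1) = [243/250, 49/50)
  emit 'b', narrow to [9/10, 241/250)

Answer: abb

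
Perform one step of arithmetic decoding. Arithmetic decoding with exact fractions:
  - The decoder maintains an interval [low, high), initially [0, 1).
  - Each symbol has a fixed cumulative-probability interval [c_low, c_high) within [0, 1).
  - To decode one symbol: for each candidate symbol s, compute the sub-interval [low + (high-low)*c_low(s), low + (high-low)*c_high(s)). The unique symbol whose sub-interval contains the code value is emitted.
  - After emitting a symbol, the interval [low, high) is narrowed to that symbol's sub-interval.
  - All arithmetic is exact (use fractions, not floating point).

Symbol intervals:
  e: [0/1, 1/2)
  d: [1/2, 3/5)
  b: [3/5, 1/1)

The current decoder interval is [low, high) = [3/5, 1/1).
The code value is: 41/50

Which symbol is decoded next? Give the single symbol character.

Interval width = high − low = 1/1 − 3/5 = 2/5
Scaled code = (code − low) / width = (41/50 − 3/5) / 2/5 = 11/20
  e: [0/1, 1/2) 
  d: [1/2, 3/5) ← scaled code falls here ✓
  b: [3/5, 1/1) 

Answer: d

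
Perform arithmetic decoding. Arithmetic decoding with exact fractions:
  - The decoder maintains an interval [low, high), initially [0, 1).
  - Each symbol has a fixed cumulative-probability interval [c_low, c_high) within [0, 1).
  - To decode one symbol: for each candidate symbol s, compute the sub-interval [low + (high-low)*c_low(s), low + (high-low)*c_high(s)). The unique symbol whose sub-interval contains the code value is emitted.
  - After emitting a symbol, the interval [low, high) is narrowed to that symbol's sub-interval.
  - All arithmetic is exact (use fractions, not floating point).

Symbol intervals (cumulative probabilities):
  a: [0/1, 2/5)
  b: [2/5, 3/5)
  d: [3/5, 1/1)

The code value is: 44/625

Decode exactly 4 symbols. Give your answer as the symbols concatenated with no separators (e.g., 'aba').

Answer: aaba

Derivation:
Step 1: interval [0/1, 1/1), width = 1/1 - 0/1 = 1/1
  'a': [0/1 + 1/1*0/1, 0/1 + 1/1*2/5) = [0/1, 2/5) <- contains code 44/625
  'b': [0/1 + 1/1*2/5, 0/1 + 1/1*3/5) = [2/5, 3/5)
  'd': [0/1 + 1/1*3/5, 0/1 + 1/1*1/1) = [3/5, 1/1)
  emit 'a', narrow to [0/1, 2/5)
Step 2: interval [0/1, 2/5), width = 2/5 - 0/1 = 2/5
  'a': [0/1 + 2/5*0/1, 0/1 + 2/5*2/5) = [0/1, 4/25) <- contains code 44/625
  'b': [0/1 + 2/5*2/5, 0/1 + 2/5*3/5) = [4/25, 6/25)
  'd': [0/1 + 2/5*3/5, 0/1 + 2/5*1/1) = [6/25, 2/5)
  emit 'a', narrow to [0/1, 4/25)
Step 3: interval [0/1, 4/25), width = 4/25 - 0/1 = 4/25
  'a': [0/1 + 4/25*0/1, 0/1 + 4/25*2/5) = [0/1, 8/125)
  'b': [0/1 + 4/25*2/5, 0/1 + 4/25*3/5) = [8/125, 12/125) <- contains code 44/625
  'd': [0/1 + 4/25*3/5, 0/1 + 4/25*1/1) = [12/125, 4/25)
  emit 'b', narrow to [8/125, 12/125)
Step 4: interval [8/125, 12/125), width = 12/125 - 8/125 = 4/125
  'a': [8/125 + 4/125*0/1, 8/125 + 4/125*2/5) = [8/125, 48/625) <- contains code 44/625
  'b': [8/125 + 4/125*2/5, 8/125 + 4/125*3/5) = [48/625, 52/625)
  'd': [8/125 + 4/125*3/5, 8/125 + 4/125*1/1) = [52/625, 12/125)
  emit 'a', narrow to [8/125, 48/625)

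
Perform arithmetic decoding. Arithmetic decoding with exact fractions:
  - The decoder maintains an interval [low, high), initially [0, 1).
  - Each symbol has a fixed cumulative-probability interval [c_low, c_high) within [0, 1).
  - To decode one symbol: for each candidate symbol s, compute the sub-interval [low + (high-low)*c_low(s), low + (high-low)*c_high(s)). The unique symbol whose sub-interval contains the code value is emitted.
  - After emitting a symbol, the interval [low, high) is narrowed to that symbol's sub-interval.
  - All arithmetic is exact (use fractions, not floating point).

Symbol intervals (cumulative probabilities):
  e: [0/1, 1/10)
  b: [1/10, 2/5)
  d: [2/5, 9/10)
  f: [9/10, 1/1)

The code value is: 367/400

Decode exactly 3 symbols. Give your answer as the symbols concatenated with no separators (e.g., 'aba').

Step 1: interval [0/1, 1/1), width = 1/1 - 0/1 = 1/1
  'e': [0/1 + 1/1*0/1, 0/1 + 1/1*1/10) = [0/1, 1/10)
  'b': [0/1 + 1/1*1/10, 0/1 + 1/1*2/5) = [1/10, 2/5)
  'd': [0/1 + 1/1*2/5, 0/1 + 1/1*9/10) = [2/5, 9/10)
  'f': [0/1 + 1/1*9/10, 0/1 + 1/1*1/1) = [9/10, 1/1) <- contains code 367/400
  emit 'f', narrow to [9/10, 1/1)
Step 2: interval [9/10, 1/1), width = 1/1 - 9/10 = 1/10
  'e': [9/10 + 1/10*0/1, 9/10 + 1/10*1/10) = [9/10, 91/100)
  'b': [9/10 + 1/10*1/10, 9/10 + 1/10*2/5) = [91/100, 47/50) <- contains code 367/400
  'd': [9/10 + 1/10*2/5, 9/10 + 1/10*9/10) = [47/50, 99/100)
  'f': [9/10 + 1/10*9/10, 9/10 + 1/10*1/1) = [99/100, 1/1)
  emit 'b', narrow to [91/100, 47/50)
Step 3: interval [91/100, 47/50), width = 47/50 - 91/100 = 3/100
  'e': [91/100 + 3/100*0/1, 91/100 + 3/100*1/10) = [91/100, 913/1000)
  'b': [91/100 + 3/100*1/10, 91/100 + 3/100*2/5) = [913/1000, 461/500) <- contains code 367/400
  'd': [91/100 + 3/100*2/5, 91/100 + 3/100*9/10) = [461/500, 937/1000)
  'f': [91/100 + 3/100*9/10, 91/100 + 3/100*1/1) = [937/1000, 47/50)
  emit 'b', narrow to [913/1000, 461/500)

Answer: fbb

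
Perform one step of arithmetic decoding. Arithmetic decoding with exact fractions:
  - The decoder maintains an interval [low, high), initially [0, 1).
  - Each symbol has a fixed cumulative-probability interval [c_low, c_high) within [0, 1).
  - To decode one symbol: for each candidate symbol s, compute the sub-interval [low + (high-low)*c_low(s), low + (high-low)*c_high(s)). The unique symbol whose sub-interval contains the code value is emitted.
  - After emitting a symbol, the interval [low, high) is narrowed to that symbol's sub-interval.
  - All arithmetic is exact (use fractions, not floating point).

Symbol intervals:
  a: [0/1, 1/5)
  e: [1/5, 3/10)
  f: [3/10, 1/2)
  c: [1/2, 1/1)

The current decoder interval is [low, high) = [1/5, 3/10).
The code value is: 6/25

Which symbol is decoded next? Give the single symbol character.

Interval width = high − low = 3/10 − 1/5 = 1/10
Scaled code = (code − low) / width = (6/25 − 1/5) / 1/10 = 2/5
  a: [0/1, 1/5) 
  e: [1/5, 3/10) 
  f: [3/10, 1/2) ← scaled code falls here ✓
  c: [1/2, 1/1) 

Answer: f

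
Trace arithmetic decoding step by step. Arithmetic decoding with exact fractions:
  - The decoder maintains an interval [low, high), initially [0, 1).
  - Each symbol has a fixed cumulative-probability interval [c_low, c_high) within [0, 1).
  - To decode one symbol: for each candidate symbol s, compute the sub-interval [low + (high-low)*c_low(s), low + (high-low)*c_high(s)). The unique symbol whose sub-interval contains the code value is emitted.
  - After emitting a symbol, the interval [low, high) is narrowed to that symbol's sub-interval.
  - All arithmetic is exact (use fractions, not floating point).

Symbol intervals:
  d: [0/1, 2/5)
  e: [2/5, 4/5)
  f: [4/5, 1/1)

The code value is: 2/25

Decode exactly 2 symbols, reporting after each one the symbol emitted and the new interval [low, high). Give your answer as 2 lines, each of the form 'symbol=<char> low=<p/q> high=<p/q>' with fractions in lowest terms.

Step 1: interval [0/1, 1/1), width = 1/1 - 0/1 = 1/1
  'd': [0/1 + 1/1*0/1, 0/1 + 1/1*2/5) = [0/1, 2/5) <- contains code 2/25
  'e': [0/1 + 1/1*2/5, 0/1 + 1/1*4/5) = [2/5, 4/5)
  'f': [0/1 + 1/1*4/5, 0/1 + 1/1*1/1) = [4/5, 1/1)
  emit 'd', narrow to [0/1, 2/5)
Step 2: interval [0/1, 2/5), width = 2/5 - 0/1 = 2/5
  'd': [0/1 + 2/5*0/1, 0/1 + 2/5*2/5) = [0/1, 4/25) <- contains code 2/25
  'e': [0/1 + 2/5*2/5, 0/1 + 2/5*4/5) = [4/25, 8/25)
  'f': [0/1 + 2/5*4/5, 0/1 + 2/5*1/1) = [8/25, 2/5)
  emit 'd', narrow to [0/1, 4/25)

Answer: symbol=d low=0/1 high=2/5
symbol=d low=0/1 high=4/25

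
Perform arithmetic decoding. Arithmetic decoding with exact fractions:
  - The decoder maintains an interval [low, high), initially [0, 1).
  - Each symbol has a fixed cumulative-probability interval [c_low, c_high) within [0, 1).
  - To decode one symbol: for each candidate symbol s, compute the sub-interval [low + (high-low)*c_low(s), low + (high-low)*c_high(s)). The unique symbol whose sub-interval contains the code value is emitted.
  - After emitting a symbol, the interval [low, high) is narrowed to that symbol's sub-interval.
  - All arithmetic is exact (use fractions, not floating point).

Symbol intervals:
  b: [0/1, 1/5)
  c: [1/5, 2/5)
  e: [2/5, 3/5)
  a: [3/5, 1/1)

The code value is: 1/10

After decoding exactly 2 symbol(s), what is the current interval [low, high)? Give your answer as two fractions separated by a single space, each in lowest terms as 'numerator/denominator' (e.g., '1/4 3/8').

Step 1: interval [0/1, 1/1), width = 1/1 - 0/1 = 1/1
  'b': [0/1 + 1/1*0/1, 0/1 + 1/1*1/5) = [0/1, 1/5) <- contains code 1/10
  'c': [0/1 + 1/1*1/5, 0/1 + 1/1*2/5) = [1/5, 2/5)
  'e': [0/1 + 1/1*2/5, 0/1 + 1/1*3/5) = [2/5, 3/5)
  'a': [0/1 + 1/1*3/5, 0/1 + 1/1*1/1) = [3/5, 1/1)
  emit 'b', narrow to [0/1, 1/5)
Step 2: interval [0/1, 1/5), width = 1/5 - 0/1 = 1/5
  'b': [0/1 + 1/5*0/1, 0/1 + 1/5*1/5) = [0/1, 1/25)
  'c': [0/1 + 1/5*1/5, 0/1 + 1/5*2/5) = [1/25, 2/25)
  'e': [0/1 + 1/5*2/5, 0/1 + 1/5*3/5) = [2/25, 3/25) <- contains code 1/10
  'a': [0/1 + 1/5*3/5, 0/1 + 1/5*1/1) = [3/25, 1/5)
  emit 'e', narrow to [2/25, 3/25)

Answer: 2/25 3/25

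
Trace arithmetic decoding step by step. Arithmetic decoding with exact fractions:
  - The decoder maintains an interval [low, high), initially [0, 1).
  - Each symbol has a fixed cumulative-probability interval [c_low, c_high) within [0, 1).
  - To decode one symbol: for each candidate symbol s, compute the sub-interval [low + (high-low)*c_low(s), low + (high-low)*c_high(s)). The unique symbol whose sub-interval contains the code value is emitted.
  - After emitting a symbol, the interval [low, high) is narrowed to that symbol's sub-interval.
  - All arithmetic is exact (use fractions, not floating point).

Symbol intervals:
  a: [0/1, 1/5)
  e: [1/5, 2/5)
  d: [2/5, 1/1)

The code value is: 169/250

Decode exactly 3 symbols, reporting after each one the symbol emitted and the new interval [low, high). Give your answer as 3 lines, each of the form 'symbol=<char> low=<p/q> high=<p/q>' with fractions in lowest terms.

Step 1: interval [0/1, 1/1), width = 1/1 - 0/1 = 1/1
  'a': [0/1 + 1/1*0/1, 0/1 + 1/1*1/5) = [0/1, 1/5)
  'e': [0/1 + 1/1*1/5, 0/1 + 1/1*2/5) = [1/5, 2/5)
  'd': [0/1 + 1/1*2/5, 0/1 + 1/1*1/1) = [2/5, 1/1) <- contains code 169/250
  emit 'd', narrow to [2/5, 1/1)
Step 2: interval [2/5, 1/1), width = 1/1 - 2/5 = 3/5
  'a': [2/5 + 3/5*0/1, 2/5 + 3/5*1/5) = [2/5, 13/25)
  'e': [2/5 + 3/5*1/5, 2/5 + 3/5*2/5) = [13/25, 16/25)
  'd': [2/5 + 3/5*2/5, 2/5 + 3/5*1/1) = [16/25, 1/1) <- contains code 169/250
  emit 'd', narrow to [16/25, 1/1)
Step 3: interval [16/25, 1/1), width = 1/1 - 16/25 = 9/25
  'a': [16/25 + 9/25*0/1, 16/25 + 9/25*1/5) = [16/25, 89/125) <- contains code 169/250
  'e': [16/25 + 9/25*1/5, 16/25 + 9/25*2/5) = [89/125, 98/125)
  'd': [16/25 + 9/25*2/5, 16/25 + 9/25*1/1) = [98/125, 1/1)
  emit 'a', narrow to [16/25, 89/125)

Answer: symbol=d low=2/5 high=1/1
symbol=d low=16/25 high=1/1
symbol=a low=16/25 high=89/125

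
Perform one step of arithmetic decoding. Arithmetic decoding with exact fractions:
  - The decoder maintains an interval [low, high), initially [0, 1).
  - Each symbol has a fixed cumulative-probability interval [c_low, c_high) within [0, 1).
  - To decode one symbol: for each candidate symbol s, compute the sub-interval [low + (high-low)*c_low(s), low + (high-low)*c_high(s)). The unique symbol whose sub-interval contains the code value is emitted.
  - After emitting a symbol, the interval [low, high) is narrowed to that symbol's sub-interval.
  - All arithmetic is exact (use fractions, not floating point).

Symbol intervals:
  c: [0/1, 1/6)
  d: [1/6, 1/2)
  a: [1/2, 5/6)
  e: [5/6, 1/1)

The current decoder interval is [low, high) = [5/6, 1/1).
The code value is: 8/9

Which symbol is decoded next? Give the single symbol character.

Answer: d

Derivation:
Interval width = high − low = 1/1 − 5/6 = 1/6
Scaled code = (code − low) / width = (8/9 − 5/6) / 1/6 = 1/3
  c: [0/1, 1/6) 
  d: [1/6, 1/2) ← scaled code falls here ✓
  a: [1/2, 5/6) 
  e: [5/6, 1/1) 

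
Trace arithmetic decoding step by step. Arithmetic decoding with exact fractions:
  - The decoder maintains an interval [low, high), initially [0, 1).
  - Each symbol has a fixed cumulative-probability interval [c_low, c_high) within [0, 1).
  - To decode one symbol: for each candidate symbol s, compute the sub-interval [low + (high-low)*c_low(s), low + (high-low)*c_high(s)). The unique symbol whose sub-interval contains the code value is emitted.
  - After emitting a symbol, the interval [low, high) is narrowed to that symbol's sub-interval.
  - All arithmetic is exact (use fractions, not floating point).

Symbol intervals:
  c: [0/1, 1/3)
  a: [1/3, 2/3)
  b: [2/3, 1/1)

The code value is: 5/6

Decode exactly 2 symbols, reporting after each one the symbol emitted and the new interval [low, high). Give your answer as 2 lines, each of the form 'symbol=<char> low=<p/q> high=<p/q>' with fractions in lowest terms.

Step 1: interval [0/1, 1/1), width = 1/1 - 0/1 = 1/1
  'c': [0/1 + 1/1*0/1, 0/1 + 1/1*1/3) = [0/1, 1/3)
  'a': [0/1 + 1/1*1/3, 0/1 + 1/1*2/3) = [1/3, 2/3)
  'b': [0/1 + 1/1*2/3, 0/1 + 1/1*1/1) = [2/3, 1/1) <- contains code 5/6
  emit 'b', narrow to [2/3, 1/1)
Step 2: interval [2/3, 1/1), width = 1/1 - 2/3 = 1/3
  'c': [2/3 + 1/3*0/1, 2/3 + 1/3*1/3) = [2/3, 7/9)
  'a': [2/3 + 1/3*1/3, 2/3 + 1/3*2/3) = [7/9, 8/9) <- contains code 5/6
  'b': [2/3 + 1/3*2/3, 2/3 + 1/3*1/1) = [8/9, 1/1)
  emit 'a', narrow to [7/9, 8/9)

Answer: symbol=b low=2/3 high=1/1
symbol=a low=7/9 high=8/9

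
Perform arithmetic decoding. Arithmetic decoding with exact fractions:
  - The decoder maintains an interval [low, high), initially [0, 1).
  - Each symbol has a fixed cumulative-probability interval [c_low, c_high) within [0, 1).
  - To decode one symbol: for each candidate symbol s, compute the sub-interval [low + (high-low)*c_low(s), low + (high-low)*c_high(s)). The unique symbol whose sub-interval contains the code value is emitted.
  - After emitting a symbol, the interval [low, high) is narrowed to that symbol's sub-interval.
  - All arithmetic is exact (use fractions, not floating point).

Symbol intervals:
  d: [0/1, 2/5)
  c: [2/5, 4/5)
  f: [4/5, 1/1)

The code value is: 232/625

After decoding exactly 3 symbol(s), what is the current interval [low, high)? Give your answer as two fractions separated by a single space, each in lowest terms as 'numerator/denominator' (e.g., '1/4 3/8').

Step 1: interval [0/1, 1/1), width = 1/1 - 0/1 = 1/1
  'd': [0/1 + 1/1*0/1, 0/1 + 1/1*2/5) = [0/1, 2/5) <- contains code 232/625
  'c': [0/1 + 1/1*2/5, 0/1 + 1/1*4/5) = [2/5, 4/5)
  'f': [0/1 + 1/1*4/5, 0/1 + 1/1*1/1) = [4/5, 1/1)
  emit 'd', narrow to [0/1, 2/5)
Step 2: interval [0/1, 2/5), width = 2/5 - 0/1 = 2/5
  'd': [0/1 + 2/5*0/1, 0/1 + 2/5*2/5) = [0/1, 4/25)
  'c': [0/1 + 2/5*2/5, 0/1 + 2/5*4/5) = [4/25, 8/25)
  'f': [0/1 + 2/5*4/5, 0/1 + 2/5*1/1) = [8/25, 2/5) <- contains code 232/625
  emit 'f', narrow to [8/25, 2/5)
Step 3: interval [8/25, 2/5), width = 2/5 - 8/25 = 2/25
  'd': [8/25 + 2/25*0/1, 8/25 + 2/25*2/5) = [8/25, 44/125)
  'c': [8/25 + 2/25*2/5, 8/25 + 2/25*4/5) = [44/125, 48/125) <- contains code 232/625
  'f': [8/25 + 2/25*4/5, 8/25 + 2/25*1/1) = [48/125, 2/5)
  emit 'c', narrow to [44/125, 48/125)

Answer: 44/125 48/125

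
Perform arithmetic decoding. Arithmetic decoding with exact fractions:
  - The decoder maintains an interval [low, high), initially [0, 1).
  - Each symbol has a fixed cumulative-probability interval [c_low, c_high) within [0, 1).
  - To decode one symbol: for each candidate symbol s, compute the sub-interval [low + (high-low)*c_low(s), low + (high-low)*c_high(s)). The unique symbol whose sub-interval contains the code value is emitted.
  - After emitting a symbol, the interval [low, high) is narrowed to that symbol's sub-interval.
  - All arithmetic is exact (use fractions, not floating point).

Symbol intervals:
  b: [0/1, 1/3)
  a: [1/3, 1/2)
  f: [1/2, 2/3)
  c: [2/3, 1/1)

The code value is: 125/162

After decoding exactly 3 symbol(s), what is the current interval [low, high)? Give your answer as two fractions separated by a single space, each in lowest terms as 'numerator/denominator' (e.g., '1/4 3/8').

Answer: 20/27 7/9

Derivation:
Step 1: interval [0/1, 1/1), width = 1/1 - 0/1 = 1/1
  'b': [0/1 + 1/1*0/1, 0/1 + 1/1*1/3) = [0/1, 1/3)
  'a': [0/1 + 1/1*1/3, 0/1 + 1/1*1/2) = [1/3, 1/2)
  'f': [0/1 + 1/1*1/2, 0/1 + 1/1*2/3) = [1/2, 2/3)
  'c': [0/1 + 1/1*2/3, 0/1 + 1/1*1/1) = [2/3, 1/1) <- contains code 125/162
  emit 'c', narrow to [2/3, 1/1)
Step 2: interval [2/3, 1/1), width = 1/1 - 2/3 = 1/3
  'b': [2/3 + 1/3*0/1, 2/3 + 1/3*1/3) = [2/3, 7/9) <- contains code 125/162
  'a': [2/3 + 1/3*1/3, 2/3 + 1/3*1/2) = [7/9, 5/6)
  'f': [2/3 + 1/3*1/2, 2/3 + 1/3*2/3) = [5/6, 8/9)
  'c': [2/3 + 1/3*2/3, 2/3 + 1/3*1/1) = [8/9, 1/1)
  emit 'b', narrow to [2/3, 7/9)
Step 3: interval [2/3, 7/9), width = 7/9 - 2/3 = 1/9
  'b': [2/3 + 1/9*0/1, 2/3 + 1/9*1/3) = [2/3, 19/27)
  'a': [2/3 + 1/9*1/3, 2/3 + 1/9*1/2) = [19/27, 13/18)
  'f': [2/3 + 1/9*1/2, 2/3 + 1/9*2/3) = [13/18, 20/27)
  'c': [2/3 + 1/9*2/3, 2/3 + 1/9*1/1) = [20/27, 7/9) <- contains code 125/162
  emit 'c', narrow to [20/27, 7/9)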